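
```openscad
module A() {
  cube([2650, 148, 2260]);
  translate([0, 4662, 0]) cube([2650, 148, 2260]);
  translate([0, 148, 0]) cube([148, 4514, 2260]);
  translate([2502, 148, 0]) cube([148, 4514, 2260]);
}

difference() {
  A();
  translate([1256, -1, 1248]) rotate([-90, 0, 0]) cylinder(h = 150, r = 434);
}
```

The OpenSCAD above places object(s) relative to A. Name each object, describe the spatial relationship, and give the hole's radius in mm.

A is a house frame. The house frame has a circular hole through its front wall. The hole's radius is 434 mm.

The subtracted cylinder has r = 434 mm.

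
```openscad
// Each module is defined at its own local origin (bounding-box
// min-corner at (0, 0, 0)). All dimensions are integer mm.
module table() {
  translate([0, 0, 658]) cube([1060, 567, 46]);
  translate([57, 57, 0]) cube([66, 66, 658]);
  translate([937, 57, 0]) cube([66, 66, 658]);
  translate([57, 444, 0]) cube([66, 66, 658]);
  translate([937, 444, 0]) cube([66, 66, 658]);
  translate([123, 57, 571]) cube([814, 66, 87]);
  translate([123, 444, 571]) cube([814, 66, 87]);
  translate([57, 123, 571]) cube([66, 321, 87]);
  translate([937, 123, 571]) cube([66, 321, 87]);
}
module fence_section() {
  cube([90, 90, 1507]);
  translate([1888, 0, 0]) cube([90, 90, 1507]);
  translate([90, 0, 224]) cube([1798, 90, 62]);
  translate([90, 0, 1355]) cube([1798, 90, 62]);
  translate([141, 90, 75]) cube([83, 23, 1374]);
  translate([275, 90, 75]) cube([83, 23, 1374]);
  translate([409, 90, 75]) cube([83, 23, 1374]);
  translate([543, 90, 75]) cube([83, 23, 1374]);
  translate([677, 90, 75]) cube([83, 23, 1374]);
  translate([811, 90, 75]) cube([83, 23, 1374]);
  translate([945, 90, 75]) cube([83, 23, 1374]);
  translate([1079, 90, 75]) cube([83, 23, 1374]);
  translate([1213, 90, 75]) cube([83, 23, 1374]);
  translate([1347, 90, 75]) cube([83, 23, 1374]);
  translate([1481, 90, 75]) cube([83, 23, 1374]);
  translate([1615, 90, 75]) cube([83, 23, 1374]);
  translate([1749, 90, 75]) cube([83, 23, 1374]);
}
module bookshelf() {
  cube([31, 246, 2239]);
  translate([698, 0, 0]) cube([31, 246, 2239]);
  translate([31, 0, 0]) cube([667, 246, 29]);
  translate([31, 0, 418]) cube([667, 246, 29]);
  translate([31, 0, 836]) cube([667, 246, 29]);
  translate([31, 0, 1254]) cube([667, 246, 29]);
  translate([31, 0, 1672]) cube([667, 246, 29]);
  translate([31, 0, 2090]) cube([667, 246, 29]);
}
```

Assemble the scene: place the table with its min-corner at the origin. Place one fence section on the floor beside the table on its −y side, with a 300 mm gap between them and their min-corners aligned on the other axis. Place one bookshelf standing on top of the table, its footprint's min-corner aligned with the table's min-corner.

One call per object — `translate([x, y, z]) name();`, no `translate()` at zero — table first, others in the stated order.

table();
translate([0, -413, 0]) fence_section();
translate([0, 0, 704]) bookshelf();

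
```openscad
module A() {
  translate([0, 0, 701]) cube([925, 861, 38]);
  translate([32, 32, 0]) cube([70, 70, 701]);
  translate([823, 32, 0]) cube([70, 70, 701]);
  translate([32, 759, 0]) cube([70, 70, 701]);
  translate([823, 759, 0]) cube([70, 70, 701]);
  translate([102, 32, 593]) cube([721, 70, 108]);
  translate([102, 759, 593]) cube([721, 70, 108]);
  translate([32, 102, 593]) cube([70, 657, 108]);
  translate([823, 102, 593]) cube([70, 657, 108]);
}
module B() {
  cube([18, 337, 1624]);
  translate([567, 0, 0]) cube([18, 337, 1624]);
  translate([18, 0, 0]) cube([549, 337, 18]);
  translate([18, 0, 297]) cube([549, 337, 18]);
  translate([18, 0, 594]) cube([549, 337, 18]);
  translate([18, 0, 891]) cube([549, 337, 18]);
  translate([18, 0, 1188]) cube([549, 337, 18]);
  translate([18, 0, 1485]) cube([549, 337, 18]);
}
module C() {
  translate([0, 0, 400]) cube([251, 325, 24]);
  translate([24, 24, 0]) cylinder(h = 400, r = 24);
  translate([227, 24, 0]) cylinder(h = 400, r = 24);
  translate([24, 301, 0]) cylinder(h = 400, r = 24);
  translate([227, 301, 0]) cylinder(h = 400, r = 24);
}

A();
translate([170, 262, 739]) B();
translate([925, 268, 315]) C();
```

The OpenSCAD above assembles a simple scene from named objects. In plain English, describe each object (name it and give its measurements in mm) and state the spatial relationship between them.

A is a rectangular dining table. The top is 925×861×38 mm with its upper surface at z = 739 mm. It stands on four 70×70 mm square legs, each inset 32 mm from the nearest pair of top edges, running from the floor to the underside of the top. Four apron rails, 70 mm thick and 108 mm tall, run between adjacent legs with their top edges flush with the underside of the top and their outer faces flush with the legs' outer faces.

B is a bookshelf 585 mm wide overall, 337 mm deep and 1624 mm tall. The two sides are 18 mm thick vertical panels. 6 horizontal shelves of 18 mm thickness span between the inner faces of the sides; the lowest shelf sits on the floor and shelves are stacked with a clear vertical gap of 279 mm between each pair.

C is a four-legged stool. The seat is a 251×325×24 mm slab whose top surface is at z = 424 mm; four round legs, each 48 mm in diameter, run from the floor (z = 0) to the underside of the seat, each leg's axis is inset half a diameter from the nearest pair of seat edges (so the leg's bounding box is flush with the corner).

The bookshelf is on top of the table, centred. The stool is beside the table with their tops flush at z = 739.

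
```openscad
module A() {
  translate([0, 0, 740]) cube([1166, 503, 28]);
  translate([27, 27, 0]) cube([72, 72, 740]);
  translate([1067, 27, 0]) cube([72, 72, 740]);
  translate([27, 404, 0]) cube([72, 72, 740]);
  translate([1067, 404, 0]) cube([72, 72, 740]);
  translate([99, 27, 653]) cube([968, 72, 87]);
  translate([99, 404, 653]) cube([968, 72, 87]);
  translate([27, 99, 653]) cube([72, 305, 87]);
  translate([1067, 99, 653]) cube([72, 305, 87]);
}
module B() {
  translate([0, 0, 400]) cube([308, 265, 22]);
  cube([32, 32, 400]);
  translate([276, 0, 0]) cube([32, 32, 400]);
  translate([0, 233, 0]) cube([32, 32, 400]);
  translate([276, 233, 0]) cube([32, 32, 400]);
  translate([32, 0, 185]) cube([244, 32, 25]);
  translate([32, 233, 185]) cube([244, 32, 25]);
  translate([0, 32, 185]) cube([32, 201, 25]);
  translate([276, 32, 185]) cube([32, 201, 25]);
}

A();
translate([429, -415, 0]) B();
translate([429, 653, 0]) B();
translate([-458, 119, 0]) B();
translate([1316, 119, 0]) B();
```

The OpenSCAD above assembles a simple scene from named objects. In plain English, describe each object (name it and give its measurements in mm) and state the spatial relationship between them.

A is a rectangular dining table. The top is 1166×503×28 mm with its upper surface at z = 768 mm. It stands on four 72×72 mm square legs, each inset 27 mm from the nearest pair of top edges, running from the floor to the underside of the top. Four apron rails, 72 mm thick and 87 mm tall, run between adjacent legs with their top edges flush with the underside of the top and their outer faces flush with the legs' outer faces.

B is a four-legged stool. The seat is 308×265 mm, 22 mm thick, top at z = 422 mm. It stands on four square legs, each 32×32 mm in cross-section, from z = 0 to the seat underside, each flush with a corner of the seat. Four stretchers, 32 mm wide and 25 mm tall, connect adjacent legs with their undersides at z = 185 mm, each running between the inner faces of the legs it joins and aligned with the legs' outer faces on the other axis.

Four stools sit around the table at the −y, +y, −x, +x sides.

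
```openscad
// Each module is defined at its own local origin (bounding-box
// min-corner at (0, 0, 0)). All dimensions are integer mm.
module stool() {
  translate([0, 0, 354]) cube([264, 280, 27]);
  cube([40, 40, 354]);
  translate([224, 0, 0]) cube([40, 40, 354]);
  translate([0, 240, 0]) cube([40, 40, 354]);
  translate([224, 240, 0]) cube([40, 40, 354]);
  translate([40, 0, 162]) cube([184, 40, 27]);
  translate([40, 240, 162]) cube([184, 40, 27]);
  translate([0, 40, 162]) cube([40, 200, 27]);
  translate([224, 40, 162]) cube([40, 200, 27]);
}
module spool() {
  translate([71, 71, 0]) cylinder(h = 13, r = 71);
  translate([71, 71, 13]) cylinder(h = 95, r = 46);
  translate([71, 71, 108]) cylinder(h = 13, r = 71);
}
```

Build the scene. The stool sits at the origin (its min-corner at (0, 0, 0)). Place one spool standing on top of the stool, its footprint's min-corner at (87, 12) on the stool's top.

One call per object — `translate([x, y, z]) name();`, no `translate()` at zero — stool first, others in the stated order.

stool();
translate([87, 12, 381]) spool();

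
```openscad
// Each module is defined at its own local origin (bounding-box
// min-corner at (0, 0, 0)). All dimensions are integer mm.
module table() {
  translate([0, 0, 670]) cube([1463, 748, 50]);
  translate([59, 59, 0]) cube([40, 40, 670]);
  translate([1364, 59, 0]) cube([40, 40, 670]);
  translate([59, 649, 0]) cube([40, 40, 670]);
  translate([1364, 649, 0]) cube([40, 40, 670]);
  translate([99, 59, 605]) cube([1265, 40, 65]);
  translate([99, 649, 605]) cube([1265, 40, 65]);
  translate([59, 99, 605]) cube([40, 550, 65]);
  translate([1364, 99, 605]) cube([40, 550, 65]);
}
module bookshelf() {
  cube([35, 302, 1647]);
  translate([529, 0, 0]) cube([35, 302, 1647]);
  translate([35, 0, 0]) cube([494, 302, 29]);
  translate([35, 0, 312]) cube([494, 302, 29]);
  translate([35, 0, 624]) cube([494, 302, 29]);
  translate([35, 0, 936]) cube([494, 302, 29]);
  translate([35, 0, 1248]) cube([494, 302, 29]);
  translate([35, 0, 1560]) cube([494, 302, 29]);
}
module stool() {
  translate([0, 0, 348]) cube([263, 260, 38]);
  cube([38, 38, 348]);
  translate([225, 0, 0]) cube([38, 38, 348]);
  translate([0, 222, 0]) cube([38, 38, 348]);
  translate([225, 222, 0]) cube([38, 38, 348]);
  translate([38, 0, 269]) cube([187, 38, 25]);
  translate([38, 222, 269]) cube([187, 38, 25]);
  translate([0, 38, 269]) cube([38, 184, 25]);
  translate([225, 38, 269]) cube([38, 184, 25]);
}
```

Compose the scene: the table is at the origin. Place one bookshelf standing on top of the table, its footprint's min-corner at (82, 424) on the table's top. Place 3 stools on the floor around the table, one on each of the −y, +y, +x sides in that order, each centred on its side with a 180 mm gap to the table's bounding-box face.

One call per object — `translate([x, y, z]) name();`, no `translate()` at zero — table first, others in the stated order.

table();
translate([82, 424, 720]) bookshelf();
translate([600, -440, 0]) stool();
translate([600, 928, 0]) stool();
translate([1643, 244, 0]) stool();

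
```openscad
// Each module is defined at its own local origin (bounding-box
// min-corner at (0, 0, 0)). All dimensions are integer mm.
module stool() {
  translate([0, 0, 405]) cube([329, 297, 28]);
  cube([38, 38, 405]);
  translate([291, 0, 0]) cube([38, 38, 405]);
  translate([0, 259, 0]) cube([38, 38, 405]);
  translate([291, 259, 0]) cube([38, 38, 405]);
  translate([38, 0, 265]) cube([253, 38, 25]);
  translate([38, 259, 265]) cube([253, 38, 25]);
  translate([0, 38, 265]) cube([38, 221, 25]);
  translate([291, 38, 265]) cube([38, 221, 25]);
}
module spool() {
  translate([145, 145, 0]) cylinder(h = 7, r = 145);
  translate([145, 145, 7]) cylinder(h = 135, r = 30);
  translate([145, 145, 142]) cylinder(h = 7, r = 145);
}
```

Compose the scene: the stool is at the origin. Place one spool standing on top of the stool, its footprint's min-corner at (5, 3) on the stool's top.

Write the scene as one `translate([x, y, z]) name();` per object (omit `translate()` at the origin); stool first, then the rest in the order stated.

stool();
translate([5, 3, 433]) spool();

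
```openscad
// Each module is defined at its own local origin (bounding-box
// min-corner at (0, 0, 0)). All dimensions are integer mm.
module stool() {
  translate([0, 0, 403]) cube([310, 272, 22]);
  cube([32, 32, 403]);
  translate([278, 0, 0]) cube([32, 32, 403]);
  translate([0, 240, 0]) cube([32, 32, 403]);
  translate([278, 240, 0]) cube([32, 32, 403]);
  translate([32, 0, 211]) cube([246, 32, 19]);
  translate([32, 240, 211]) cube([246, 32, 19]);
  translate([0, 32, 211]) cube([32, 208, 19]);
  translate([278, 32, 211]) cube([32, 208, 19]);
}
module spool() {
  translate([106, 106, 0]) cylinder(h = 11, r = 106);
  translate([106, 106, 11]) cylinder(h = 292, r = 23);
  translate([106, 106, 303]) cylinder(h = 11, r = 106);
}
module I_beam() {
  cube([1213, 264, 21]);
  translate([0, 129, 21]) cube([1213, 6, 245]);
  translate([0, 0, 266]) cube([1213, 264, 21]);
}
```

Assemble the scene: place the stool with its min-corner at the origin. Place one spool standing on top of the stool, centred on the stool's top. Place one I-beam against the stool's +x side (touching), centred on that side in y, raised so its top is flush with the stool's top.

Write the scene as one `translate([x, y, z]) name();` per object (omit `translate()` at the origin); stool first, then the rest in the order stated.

stool();
translate([49, 30, 425]) spool();
translate([310, 4, 138]) I_beam();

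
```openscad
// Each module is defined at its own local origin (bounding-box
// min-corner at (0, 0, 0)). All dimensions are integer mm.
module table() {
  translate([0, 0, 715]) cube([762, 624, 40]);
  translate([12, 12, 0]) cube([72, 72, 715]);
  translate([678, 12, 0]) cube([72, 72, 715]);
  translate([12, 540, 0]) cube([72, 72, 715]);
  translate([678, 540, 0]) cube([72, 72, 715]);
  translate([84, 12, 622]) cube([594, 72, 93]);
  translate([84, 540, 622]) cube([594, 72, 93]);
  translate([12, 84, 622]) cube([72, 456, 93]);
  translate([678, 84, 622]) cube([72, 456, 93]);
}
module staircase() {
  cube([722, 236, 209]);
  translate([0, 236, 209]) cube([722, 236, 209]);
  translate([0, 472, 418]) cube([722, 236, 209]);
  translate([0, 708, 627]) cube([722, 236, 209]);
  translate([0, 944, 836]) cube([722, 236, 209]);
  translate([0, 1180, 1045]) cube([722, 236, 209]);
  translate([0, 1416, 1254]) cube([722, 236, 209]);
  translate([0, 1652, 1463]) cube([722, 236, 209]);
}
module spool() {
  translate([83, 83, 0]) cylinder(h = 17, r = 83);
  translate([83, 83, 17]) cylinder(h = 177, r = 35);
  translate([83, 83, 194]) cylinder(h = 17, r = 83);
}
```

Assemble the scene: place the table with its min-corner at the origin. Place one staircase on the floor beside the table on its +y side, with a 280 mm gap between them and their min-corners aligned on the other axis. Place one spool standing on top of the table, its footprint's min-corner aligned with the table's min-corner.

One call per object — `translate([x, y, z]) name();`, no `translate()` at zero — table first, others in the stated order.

table();
translate([0, 904, 0]) staircase();
translate([0, 0, 755]) spool();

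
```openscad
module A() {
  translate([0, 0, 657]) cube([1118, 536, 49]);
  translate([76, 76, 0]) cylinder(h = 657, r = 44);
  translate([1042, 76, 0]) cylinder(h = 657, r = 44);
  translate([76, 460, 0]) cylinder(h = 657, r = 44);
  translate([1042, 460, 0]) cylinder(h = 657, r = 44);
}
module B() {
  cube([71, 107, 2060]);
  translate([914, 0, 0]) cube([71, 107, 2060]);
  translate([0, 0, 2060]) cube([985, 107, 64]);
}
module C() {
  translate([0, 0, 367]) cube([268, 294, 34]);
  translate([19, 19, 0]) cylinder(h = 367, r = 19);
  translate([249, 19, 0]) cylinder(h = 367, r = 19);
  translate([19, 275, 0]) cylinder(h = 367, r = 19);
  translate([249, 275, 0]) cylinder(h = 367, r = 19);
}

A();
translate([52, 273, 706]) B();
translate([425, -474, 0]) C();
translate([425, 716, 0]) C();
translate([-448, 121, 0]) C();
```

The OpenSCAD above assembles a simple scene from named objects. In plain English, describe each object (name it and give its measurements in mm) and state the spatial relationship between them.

A is a table with a 1118×536 mm rectangular top, 49 mm thick, top surface at z = 706 mm, supported by four round legs of 88 mm diameter, each leg's bounding box inset 32 mm from the nearest pair of top edges, running from the floor.

B is a door frame. The clear opening is 843 mm wide and 2060 mm high. Two 71 mm wide jambs, 107 mm deep, stand either side of the opening from the floor to the top of the opening. A 64 mm thick head sits across the top of both jambs, spanning the full outside width of the frame.

C is a simple wooden stool: a rectangular seat 268 mm (x) by 294 mm (y), 34 mm thick, top face at z = 401 mm, on four round legs, each 38 mm in diameter. The legs rest on z = 0, each leg's axis is inset half a diameter from the nearest pair of seat edges (so the leg's bounding box is flush with the corner).

The door frame is on top of the table. Three stools sit around the table at the −y, +y, −x sides.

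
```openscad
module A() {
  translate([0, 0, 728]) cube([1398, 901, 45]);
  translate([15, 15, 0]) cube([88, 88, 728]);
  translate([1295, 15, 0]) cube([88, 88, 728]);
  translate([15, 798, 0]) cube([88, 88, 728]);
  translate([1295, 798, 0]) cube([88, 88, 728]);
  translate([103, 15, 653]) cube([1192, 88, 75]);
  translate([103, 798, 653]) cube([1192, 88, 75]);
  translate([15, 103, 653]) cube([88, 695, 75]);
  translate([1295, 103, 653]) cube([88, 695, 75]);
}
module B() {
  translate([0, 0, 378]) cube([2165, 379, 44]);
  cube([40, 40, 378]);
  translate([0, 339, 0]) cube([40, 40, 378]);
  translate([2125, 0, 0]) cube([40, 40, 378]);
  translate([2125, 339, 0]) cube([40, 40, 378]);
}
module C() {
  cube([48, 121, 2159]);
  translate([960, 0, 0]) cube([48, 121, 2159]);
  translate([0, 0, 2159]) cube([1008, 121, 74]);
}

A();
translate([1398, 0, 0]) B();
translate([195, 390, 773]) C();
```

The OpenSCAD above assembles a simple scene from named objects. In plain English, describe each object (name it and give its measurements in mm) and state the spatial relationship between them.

A is a rectangular dining table. The top is 1398×901×45 mm with its upper surface at z = 773 mm. It stands on four 88×88 mm square legs, each inset 15 mm from the nearest pair of top edges, running from the floor to the underside of the top. Four apron rails, 88 mm thick and 75 mm tall, run between adjacent legs with their top edges flush with the underside of the top and their outer faces flush with the legs' outer faces.

B is a bench: a 2165×379 mm seat slab, 44 mm thick, top at z = 422 mm, on four 40×40 mm square legs flush with the seat corners and standing on z = 0.

C is a door frame. The clear opening is 912 mm wide and 2159 mm high. Two 48 mm wide jambs, 121 mm deep, stand either side of the opening from the floor to the top of the opening. A 74 mm thick head sits across the top of both jambs, spanning the full outside width of the frame.

The bench is against the table's +x side, with their −y faces flush. The door frame is on top of the table, centred.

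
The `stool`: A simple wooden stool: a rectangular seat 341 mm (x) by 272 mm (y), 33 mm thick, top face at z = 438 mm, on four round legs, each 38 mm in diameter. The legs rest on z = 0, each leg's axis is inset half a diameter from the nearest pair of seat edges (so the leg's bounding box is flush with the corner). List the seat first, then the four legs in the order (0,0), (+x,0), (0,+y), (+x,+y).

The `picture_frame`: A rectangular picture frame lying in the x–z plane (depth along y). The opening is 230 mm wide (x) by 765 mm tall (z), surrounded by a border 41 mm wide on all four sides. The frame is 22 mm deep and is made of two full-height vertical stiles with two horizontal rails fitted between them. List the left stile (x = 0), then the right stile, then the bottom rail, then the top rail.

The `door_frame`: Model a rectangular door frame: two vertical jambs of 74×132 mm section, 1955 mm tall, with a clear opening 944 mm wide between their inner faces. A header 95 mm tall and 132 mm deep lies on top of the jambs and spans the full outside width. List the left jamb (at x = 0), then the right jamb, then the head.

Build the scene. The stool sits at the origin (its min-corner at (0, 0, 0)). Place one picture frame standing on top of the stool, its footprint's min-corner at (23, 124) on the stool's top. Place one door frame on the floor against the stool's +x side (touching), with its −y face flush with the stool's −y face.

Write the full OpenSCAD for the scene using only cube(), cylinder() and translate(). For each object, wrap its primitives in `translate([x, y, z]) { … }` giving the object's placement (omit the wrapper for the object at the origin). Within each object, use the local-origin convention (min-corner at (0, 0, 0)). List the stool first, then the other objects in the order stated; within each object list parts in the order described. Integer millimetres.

translate([0, 0, 405]) cube([341, 272, 33]);
translate([19, 19, 0]) cylinder(h = 405, r = 19);
translate([322, 19, 0]) cylinder(h = 405, r = 19);
translate([19, 253, 0]) cylinder(h = 405, r = 19);
translate([322, 253, 0]) cylinder(h = 405, r = 19);
translate([23, 124, 438]) {
  cube([41, 22, 847]);
  translate([271, 0, 0]) cube([41, 22, 847]);
  translate([41, 0, 0]) cube([230, 22, 41]);
  translate([41, 0, 806]) cube([230, 22, 41]);
}
translate([341, 0, 0]) {
  cube([74, 132, 1955]);
  translate([1018, 0, 0]) cube([74, 132, 1955]);
  translate([0, 0, 1955]) cube([1092, 132, 95]);
}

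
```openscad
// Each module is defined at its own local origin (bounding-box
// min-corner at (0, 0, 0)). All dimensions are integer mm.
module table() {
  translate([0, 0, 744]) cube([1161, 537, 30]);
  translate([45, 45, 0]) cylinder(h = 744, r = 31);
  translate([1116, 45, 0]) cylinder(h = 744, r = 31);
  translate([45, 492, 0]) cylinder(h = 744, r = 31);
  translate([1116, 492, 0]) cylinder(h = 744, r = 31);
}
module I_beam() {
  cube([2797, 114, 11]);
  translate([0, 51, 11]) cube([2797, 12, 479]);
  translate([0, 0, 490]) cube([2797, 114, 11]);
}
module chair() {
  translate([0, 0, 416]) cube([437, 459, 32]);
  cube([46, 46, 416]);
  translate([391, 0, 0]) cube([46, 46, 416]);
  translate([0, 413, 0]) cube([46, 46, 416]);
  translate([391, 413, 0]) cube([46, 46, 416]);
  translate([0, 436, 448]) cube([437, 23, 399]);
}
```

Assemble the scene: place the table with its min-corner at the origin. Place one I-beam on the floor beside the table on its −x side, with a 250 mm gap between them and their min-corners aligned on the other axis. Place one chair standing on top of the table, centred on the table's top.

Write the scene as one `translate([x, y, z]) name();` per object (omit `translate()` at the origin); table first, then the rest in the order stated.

table();
translate([-3047, 0, 0]) I_beam();
translate([362, 39, 774]) chair();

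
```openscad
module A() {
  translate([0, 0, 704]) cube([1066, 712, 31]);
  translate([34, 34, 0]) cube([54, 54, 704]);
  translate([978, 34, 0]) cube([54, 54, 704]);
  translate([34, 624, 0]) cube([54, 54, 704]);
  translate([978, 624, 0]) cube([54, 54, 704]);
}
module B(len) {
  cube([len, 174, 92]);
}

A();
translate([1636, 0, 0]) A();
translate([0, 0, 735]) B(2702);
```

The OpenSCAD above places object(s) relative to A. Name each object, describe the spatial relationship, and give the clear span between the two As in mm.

A is a table. B is a beam. A beam spans the tops of two tables. The clear span between the two tables is 570 mm.

Second table starts at x = 1636; first ends at x = 1066; clear span = 1636 − 1066 = 570 mm.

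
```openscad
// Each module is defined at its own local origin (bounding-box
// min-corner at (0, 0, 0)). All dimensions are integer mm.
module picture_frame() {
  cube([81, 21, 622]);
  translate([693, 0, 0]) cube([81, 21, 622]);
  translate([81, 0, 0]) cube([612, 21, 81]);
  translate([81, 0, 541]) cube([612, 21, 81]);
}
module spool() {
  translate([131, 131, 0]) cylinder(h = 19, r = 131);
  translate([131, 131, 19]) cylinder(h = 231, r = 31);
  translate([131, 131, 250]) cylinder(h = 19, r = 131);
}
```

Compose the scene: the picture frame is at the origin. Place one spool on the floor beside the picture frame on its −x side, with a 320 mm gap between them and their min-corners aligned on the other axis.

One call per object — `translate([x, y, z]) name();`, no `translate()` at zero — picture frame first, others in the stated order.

picture_frame();
translate([-582, 0, 0]) spool();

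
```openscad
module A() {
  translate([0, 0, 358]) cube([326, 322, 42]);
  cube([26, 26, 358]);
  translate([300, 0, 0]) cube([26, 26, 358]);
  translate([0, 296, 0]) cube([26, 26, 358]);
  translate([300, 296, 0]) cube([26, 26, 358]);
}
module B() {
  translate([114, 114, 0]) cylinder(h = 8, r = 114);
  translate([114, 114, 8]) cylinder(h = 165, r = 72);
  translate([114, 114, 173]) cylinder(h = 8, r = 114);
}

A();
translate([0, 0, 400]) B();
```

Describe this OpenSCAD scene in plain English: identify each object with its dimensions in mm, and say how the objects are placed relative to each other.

A is a simple wooden stool: a rectangular seat 326 mm (x) by 322 mm (y), 42 mm thick, top face at z = 400 mm, on four square legs, each 26×26 mm in cross-section. The legs rest on z = 0, each flush with a corner of the seat.

B is a spool: two coaxial disc flanges of radius 114 mm and thickness 8 mm, joined by a core cylinder of radius 72 mm and height 165 mm. The lower flange rests on z = 0 and the three cylinders share a vertical axis.

The spool is on top of the stool.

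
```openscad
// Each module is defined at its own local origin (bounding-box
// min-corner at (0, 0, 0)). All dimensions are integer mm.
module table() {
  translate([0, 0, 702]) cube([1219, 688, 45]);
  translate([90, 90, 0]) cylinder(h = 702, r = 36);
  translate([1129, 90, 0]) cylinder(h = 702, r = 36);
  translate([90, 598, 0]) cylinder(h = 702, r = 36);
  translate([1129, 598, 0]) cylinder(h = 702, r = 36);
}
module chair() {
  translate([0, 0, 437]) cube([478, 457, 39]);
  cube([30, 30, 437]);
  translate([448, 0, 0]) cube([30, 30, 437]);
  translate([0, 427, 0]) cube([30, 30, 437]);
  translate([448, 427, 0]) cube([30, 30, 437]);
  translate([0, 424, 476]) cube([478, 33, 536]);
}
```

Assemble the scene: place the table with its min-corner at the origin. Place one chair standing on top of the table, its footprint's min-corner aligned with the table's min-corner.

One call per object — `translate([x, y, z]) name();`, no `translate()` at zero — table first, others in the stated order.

table();
translate([0, 0, 747]) chair();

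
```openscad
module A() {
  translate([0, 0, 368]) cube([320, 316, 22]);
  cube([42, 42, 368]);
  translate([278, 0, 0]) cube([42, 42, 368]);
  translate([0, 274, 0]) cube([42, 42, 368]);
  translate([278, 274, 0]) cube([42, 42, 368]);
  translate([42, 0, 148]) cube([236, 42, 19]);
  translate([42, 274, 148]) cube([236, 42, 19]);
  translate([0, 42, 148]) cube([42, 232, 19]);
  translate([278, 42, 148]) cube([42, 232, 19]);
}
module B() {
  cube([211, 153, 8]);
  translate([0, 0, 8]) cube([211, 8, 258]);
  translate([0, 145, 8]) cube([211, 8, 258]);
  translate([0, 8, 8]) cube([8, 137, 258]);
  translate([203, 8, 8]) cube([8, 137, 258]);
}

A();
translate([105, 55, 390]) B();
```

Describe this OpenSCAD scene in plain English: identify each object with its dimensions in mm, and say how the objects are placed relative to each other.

A is a simple wooden stool: a rectangular seat 320 mm (x) by 316 mm (y), 22 mm thick, top face at z = 390 mm, on four square legs, each 42×42 mm in cross-section. The legs rest on z = 0, each flush with a corner of the seat. Four stretchers, 42 mm wide and 19 mm tall, connect adjacent legs with their undersides at z = 148 mm, each running between the inner faces of the legs it joins and aligned with the legs' outer faces on the other axis.

B is an open-topped rectangular box: outside dimensions 211×153×266 mm, with a uniform wall and base thickness of 8 mm. The base is a full 211×153 slab on the floor; four walls sit on top of the base. The front and back walls (the −y and +y sides) span the full width; the two side walls fit between them.

The open box is on top of the stool.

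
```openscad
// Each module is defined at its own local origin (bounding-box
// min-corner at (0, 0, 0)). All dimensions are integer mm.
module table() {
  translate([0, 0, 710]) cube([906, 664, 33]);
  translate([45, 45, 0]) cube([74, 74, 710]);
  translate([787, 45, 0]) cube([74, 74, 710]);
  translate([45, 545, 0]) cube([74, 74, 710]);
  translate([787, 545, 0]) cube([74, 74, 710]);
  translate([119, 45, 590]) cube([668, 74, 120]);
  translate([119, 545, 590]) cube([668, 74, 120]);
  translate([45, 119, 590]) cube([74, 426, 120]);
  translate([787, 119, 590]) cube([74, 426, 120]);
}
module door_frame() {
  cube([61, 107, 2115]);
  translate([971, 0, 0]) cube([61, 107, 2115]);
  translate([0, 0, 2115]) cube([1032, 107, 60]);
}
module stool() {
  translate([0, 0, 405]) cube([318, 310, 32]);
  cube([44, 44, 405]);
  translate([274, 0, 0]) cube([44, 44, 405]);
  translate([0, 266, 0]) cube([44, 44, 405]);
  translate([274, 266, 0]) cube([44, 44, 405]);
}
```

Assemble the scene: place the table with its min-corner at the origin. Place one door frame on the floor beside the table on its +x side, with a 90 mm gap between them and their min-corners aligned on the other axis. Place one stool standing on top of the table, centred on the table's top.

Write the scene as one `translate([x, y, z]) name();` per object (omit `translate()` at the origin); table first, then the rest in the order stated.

table();
translate([996, 0, 0]) door_frame();
translate([294, 177, 743]) stool();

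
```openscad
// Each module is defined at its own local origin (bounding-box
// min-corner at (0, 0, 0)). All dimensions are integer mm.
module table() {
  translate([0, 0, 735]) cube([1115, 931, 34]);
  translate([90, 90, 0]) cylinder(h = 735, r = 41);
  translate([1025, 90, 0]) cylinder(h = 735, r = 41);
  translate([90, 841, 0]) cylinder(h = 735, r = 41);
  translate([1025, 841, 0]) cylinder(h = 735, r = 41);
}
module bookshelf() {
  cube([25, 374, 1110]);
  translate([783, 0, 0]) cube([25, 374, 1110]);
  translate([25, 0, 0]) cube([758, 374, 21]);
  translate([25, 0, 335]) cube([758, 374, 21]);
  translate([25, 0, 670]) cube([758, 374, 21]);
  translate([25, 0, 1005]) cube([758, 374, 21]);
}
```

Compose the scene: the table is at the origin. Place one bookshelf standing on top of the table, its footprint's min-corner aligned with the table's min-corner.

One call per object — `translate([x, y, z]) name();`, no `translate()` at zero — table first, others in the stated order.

table();
translate([0, 0, 769]) bookshelf();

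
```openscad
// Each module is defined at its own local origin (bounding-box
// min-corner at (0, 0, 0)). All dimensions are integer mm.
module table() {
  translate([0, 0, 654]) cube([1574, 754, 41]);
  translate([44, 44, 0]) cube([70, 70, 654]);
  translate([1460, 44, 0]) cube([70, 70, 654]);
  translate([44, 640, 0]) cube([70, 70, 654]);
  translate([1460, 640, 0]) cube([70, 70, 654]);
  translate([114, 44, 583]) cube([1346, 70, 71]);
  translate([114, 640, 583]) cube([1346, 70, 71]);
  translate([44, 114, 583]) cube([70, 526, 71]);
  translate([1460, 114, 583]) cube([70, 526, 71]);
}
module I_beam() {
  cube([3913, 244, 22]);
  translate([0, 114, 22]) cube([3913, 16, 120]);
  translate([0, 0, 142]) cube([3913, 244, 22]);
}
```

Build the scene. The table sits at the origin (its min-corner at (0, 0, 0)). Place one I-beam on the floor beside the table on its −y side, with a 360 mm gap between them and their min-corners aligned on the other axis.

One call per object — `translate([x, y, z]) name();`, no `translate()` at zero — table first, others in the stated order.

table();
translate([0, -604, 0]) I_beam();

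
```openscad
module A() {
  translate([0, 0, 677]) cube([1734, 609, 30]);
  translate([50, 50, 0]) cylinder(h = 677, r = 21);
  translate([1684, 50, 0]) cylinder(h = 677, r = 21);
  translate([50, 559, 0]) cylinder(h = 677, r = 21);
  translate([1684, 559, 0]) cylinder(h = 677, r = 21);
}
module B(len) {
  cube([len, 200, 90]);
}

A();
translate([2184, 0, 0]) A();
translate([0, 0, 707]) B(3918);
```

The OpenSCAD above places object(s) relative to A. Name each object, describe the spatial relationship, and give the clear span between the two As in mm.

Second table starts at x = 2184; first ends at x = 1734; clear span = 2184 − 1734 = 450 mm.

A is a table. B is a beam. A beam spans the tops of two tables. The clear span between the two tables is 450 mm.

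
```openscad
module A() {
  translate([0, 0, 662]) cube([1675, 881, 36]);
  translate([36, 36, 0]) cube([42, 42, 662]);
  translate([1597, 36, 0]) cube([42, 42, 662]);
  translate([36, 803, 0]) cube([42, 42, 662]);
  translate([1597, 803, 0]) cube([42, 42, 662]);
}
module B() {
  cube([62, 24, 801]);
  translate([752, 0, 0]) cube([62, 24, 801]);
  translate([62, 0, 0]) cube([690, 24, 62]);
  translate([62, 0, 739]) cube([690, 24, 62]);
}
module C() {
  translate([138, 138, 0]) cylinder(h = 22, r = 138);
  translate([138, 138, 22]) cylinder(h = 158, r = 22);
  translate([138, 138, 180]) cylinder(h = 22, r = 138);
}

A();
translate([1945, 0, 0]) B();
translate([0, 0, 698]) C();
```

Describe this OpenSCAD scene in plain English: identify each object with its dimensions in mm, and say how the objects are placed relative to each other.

A is a rectangular dining table. The top is 1675×881×36 mm with its upper surface at z = 698 mm. It stands on four 42×42 mm square legs, each inset 36 mm from the nearest pair of top edges, running from the floor to the underside of the top.

B is a rectangular picture frame lying in the x–z plane (depth along y). The opening is 690 mm wide (x) by 677 mm tall (z), surrounded by a border 62 mm wide on all four sides. The frame is 24 mm deep and is made of two full-height vertical stiles with two horizontal rails fitted between them.

C is a spool: two coaxial disc flanges of radius 138 mm and thickness 22 mm, joined by a core cylinder of radius 22 mm and height 158 mm. The lower flange rests on z = 0 and the three cylinders share a vertical axis.

The picture frame is on the floor beside the table on its +x side. The spool is on top of the table.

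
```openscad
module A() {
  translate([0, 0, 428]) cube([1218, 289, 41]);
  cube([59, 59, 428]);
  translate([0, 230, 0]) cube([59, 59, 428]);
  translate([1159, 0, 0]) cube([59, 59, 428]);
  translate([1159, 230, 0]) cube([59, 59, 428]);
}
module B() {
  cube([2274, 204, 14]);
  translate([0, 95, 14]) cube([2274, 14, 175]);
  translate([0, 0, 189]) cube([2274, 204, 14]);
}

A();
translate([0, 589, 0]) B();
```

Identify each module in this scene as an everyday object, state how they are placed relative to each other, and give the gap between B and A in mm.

A is a bench. B is an I-beam. The I-beam is on the floor beside the bench on its +y side. The gap between the I-beam and the bench is 300 mm.

The I-beam's nearest face is 300 mm from the bench's +y face.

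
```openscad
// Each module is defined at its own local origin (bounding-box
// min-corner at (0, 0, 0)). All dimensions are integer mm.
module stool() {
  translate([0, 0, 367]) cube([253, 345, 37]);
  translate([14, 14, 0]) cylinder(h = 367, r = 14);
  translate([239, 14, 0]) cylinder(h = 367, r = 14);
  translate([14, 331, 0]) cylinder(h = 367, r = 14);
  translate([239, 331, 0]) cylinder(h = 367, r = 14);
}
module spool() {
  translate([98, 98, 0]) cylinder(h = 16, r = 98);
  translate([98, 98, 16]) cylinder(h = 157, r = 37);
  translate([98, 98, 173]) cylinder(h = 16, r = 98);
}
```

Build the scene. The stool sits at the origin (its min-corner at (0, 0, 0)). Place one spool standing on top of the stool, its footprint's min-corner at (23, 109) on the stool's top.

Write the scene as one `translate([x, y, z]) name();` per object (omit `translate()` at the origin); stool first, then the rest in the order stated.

stool();
translate([23, 109, 404]) spool();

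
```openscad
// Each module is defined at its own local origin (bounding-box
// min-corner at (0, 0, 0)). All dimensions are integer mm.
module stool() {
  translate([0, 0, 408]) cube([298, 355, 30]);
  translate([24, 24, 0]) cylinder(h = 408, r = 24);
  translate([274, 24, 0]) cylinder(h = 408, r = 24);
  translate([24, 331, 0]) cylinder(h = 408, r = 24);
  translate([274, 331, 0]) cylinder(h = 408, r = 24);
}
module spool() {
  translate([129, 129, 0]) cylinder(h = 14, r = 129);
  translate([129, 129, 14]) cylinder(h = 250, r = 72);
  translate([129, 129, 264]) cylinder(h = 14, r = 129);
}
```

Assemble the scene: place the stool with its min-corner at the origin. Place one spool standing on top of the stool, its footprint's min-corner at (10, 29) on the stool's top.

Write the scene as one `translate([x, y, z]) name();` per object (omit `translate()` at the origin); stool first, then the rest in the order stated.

stool();
translate([10, 29, 438]) spool();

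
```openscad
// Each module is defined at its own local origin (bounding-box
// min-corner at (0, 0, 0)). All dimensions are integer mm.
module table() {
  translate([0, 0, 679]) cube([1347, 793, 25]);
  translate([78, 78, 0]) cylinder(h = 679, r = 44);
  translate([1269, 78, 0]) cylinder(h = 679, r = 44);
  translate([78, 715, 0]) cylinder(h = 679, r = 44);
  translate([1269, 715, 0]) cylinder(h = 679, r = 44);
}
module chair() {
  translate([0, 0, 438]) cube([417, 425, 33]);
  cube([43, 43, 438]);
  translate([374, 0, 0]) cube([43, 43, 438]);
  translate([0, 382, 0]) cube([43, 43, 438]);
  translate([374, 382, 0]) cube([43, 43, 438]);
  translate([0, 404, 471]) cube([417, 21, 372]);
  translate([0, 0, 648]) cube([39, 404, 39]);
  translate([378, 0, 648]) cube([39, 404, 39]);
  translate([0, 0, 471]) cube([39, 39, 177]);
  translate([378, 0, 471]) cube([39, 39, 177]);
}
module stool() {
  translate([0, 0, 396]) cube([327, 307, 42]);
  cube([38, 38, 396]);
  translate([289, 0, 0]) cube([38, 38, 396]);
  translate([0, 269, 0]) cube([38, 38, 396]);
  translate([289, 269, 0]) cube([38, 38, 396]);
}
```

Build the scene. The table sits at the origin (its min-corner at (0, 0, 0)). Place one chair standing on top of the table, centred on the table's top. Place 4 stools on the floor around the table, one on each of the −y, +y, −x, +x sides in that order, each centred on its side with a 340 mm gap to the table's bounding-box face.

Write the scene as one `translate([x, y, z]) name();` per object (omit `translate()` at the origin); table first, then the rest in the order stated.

table();
translate([465, 184, 704]) chair();
translate([510, -647, 0]) stool();
translate([510, 1133, 0]) stool();
translate([-667, 243, 0]) stool();
translate([1687, 243, 0]) stool();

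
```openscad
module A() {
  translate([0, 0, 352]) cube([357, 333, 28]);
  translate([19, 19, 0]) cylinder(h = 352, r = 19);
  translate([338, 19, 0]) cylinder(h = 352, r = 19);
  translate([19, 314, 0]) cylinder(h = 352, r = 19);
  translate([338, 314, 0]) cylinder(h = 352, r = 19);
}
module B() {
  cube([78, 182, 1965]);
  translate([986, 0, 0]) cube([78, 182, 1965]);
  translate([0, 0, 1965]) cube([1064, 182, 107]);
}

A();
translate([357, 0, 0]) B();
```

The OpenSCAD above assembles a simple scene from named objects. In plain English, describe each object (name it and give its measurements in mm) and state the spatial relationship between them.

A is a four-legged stool. The seat is 357×333 mm, 28 mm thick, top at z = 380 mm. It stands on four round legs, each 38 mm in diameter, from z = 0 to the seat underside, each leg's axis is inset half a diameter from the nearest pair of seat edges (so the leg's bounding box is flush with the corner).

B is a rectangular door frame: two vertical jambs of 78×182 mm section, 1965 mm tall, with a clear opening 908 mm wide between their inner faces. A header 107 mm tall and 182 mm deep lies on top of the jambs and spans the full outside width.

The door frame is against the stool's +x side, with their −y faces flush.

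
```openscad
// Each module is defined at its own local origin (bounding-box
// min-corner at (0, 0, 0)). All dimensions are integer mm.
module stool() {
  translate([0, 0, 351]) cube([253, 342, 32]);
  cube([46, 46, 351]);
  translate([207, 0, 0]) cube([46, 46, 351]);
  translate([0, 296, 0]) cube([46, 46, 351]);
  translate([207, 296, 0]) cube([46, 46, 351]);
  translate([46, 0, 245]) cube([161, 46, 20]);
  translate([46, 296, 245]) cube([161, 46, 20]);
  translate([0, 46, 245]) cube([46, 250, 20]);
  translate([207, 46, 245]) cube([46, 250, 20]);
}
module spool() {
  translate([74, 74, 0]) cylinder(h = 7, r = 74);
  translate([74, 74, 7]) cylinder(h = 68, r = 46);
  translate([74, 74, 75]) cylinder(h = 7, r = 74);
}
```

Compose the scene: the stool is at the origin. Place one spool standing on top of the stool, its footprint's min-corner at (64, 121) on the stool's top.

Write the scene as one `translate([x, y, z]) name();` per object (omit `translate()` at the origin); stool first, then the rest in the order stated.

stool();
translate([64, 121, 383]) spool();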